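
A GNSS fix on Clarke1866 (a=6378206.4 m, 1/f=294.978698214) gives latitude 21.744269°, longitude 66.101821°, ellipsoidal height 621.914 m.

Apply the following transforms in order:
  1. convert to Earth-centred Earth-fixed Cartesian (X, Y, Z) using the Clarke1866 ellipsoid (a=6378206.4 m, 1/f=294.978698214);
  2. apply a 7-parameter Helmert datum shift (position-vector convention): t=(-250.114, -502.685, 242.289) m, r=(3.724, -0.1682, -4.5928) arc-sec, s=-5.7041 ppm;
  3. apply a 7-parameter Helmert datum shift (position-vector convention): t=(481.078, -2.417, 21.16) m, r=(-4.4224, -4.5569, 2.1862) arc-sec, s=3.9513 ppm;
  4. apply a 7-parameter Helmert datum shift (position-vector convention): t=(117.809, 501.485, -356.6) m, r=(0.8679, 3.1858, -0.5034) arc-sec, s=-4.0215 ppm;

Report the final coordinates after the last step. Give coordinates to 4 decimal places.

X=2401782.1120 m, Y=5419434.9425 m, Z=2348142.5026 m

start: φ=21.744269°, λ=66.101821°, h=621.914 m
→ ECEF (a=6378206.400, f=1/294.978698214): X=2401388.2709, Y=5419505.6578, Z=2348226.8348
→ Helmert 7p (PV): X=2401243.2171, Y=5418876.1934, Z=2348555.5332
→ Helmert 7p (PV): X=2401624.4627, Y=5418970.9930, Z=2348522.8393
→ Helmert 7p (PV): X=2401782.1120, Y=5419434.9425, Z=2348142.5026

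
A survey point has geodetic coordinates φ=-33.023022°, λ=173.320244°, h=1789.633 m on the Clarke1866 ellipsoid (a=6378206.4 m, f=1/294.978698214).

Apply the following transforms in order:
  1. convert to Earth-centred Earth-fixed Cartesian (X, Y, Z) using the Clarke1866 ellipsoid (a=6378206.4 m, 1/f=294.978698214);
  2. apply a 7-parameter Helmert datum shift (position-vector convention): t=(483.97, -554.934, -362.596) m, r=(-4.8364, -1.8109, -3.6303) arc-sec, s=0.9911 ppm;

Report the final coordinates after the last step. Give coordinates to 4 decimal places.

start: φ=-33.023022°, λ=173.320244°, h=1789.633 m
→ ECEF (a=6378206.400, f=1/294.978698214): X=-5318352.9594, Y=622857.9280, Z=-3456892.3581
→ Helmert 7p (PV): X=-5317832.9482, Y=622316.1598, Z=-3457319.6772

X=-5317832.9482 m, Y=622316.1598 m, Z=-3457319.6772 m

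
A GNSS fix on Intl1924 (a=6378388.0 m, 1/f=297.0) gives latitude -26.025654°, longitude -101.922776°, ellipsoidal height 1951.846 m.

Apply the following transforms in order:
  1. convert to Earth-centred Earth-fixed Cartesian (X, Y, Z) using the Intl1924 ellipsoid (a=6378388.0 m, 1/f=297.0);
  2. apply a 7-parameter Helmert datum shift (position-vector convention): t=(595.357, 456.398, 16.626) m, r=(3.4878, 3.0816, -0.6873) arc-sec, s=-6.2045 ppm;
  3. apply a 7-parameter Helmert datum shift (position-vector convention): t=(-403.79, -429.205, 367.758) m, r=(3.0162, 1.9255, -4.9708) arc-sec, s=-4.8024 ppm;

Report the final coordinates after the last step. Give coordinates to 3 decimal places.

X=-1185256.483 m, Y=-5613095.864 m, Z=-2782243.641 m

start: φ=-26.025654°, λ=-101.922776°, h=1951.846 m
→ ECEF (a=6378388.000, f=1/297.0): X=-1185239.5812, Y=-5613305.0783, Z=-2782510.4272
→ Helmert 7p (PV): X=-1184697.1450, Y=-5612762.8531, Z=-2782553.7464
→ Helmert 7p (PV): X=-1185256.4829, Y=-5613095.8644, Z=-2782243.6410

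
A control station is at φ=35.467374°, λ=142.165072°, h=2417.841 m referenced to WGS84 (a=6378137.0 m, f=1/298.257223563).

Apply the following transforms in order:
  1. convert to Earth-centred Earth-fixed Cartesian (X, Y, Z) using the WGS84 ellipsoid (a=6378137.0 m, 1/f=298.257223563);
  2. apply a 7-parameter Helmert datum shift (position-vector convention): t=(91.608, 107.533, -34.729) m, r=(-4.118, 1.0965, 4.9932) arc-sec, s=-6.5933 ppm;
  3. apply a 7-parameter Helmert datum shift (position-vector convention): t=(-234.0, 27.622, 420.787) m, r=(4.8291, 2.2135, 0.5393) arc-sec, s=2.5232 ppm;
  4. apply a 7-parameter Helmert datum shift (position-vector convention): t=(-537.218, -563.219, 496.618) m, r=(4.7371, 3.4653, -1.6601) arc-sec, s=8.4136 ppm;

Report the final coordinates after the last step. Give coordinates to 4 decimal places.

start: φ=35.467374°, λ=142.165072°, h=2417.841 m
→ ECEF (a=6378137.000, f=1/298.257223563): X=-4108822.3424, Y=3191143.0462, Z=3681623.3410
→ Helmert 7p (PV): X=-4108761.3221, Y=3191203.5763, Z=3681522.4707
→ Helmert 7p (PV): X=-4108974.5253, Y=3191142.3150, Z=3682071.3527
→ Helmert 7p (PV): X=-4109458.7706, Y=3190554.4523, Z=3682741.2713

X=-4109458.7706 m, Y=3190554.4523 m, Z=3682741.2713 m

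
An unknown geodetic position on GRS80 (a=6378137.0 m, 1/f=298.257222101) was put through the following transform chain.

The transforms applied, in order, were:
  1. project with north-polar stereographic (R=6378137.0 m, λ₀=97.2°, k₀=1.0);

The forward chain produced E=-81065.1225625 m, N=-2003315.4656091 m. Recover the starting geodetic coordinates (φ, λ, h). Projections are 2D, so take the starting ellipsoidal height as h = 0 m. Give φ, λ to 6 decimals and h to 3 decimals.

φ=72.135334°, λ=94.882763°, h=0.000 m

start: E=-81065.1226, N=-2003315.4656 m
→ stereo⁻¹: φ=72.13533400°, λ=94.88276300°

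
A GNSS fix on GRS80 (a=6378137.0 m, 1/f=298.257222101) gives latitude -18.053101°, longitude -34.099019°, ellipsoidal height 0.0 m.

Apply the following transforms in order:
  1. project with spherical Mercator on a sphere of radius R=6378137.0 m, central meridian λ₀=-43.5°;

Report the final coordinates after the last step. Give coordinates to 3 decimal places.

E=1046512.418 m, N=-2043764.860 m

start: φ=-18.053101°, λ=-34.099019°, h=0.000 m
→ merc (R=6378137.0, λ₀=-43.5°): E=1046512.4179, N=-2043764.8602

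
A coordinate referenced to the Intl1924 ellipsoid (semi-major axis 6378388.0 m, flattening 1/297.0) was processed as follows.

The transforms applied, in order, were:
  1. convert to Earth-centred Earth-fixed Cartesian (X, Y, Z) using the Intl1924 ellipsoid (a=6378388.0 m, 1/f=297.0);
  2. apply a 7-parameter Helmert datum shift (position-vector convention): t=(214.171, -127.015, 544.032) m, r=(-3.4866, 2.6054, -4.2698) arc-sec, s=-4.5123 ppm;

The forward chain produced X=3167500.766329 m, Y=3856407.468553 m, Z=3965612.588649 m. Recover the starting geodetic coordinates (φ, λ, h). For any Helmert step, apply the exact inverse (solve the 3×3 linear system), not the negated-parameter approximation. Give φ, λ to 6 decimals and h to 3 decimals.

start: X=3167500.7663, Y=3856407.4686, Z=3965612.5886 m
→ Helmert⁻¹: X=3167170.9687, Y=3856550.4221, Z=3965191.6432
→ geod (Bowring, a=6378388.000): φ=38.65773300°, λ=50.60563600°, h=3856.6980 m

φ=38.657733°, λ=50.605636°, h=3856.698 m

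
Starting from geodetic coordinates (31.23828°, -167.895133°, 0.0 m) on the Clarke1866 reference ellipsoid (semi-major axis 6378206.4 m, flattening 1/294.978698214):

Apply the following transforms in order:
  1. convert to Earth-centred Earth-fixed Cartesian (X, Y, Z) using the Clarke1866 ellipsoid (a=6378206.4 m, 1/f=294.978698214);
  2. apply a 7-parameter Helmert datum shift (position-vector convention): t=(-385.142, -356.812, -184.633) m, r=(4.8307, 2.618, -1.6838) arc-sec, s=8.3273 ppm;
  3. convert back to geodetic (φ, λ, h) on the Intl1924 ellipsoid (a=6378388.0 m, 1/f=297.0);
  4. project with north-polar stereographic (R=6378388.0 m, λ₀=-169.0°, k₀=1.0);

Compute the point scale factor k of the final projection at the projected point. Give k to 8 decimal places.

start: φ=31.238280°, λ=-167.895133°, h=0.000 m
→ ECEF (a=6378206.400, f=1/294.978698214): X=-5337085.2667, Y=-1144646.1452, Z=3288332.9755
→ Helmert 7p (PV): X=-5337482.4591, Y=-1145045.9335, Z=3288216.6588
→ geod (Bowring, a=6378388.000): φ=31.23400419°, λ=-167.89190441°, h=122.5255 m
→ into stereo (λ₀=-169.0°): φ=31.23400419°, λ−λ₀=1.10809559°
scale k = 1.31705925

1.31705925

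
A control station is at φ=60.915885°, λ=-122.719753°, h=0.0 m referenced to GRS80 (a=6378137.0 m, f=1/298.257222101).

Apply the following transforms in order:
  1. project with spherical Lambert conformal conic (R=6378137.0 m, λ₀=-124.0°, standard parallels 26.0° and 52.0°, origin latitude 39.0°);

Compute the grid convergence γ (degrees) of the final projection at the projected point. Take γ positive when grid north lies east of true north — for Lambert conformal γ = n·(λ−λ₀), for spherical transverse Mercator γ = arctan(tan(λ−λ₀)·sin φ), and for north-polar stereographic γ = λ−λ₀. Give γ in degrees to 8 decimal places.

0.81280438

start: φ=60.915885°, λ=-122.719753°, h=0.000 m
→ into lcc (λ₀=-124.0°): φ=60.91588500°, λ−λ₀=1.28024700°
convergence γ = 0.81280438°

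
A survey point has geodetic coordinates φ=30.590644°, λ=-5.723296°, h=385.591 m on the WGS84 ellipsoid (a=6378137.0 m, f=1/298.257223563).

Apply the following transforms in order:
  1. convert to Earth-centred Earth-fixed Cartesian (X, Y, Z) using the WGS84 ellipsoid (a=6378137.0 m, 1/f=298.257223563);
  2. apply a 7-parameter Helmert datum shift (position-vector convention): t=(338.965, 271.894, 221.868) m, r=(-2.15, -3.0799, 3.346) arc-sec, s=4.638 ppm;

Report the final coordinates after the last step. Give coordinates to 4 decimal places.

start: φ=30.590644°, λ=-5.723296°, h=385.591 m
→ ECEF (a=6378137.000, f=1/298.257223563): X=5468163.4460, Y=-548040.8239, Z=3227105.2006
→ Helmert 7p (PV): X=5468488.4760, Y=-547649.1297, Z=3227429.3982

X=5468488.4760 m, Y=-547649.1297 m, Z=3227429.3982 m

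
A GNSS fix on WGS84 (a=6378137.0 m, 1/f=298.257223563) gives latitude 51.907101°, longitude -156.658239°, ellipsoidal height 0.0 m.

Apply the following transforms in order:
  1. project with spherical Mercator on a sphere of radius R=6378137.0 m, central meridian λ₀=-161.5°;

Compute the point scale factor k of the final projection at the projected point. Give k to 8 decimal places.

1.62090753

start: φ=51.907101°, λ=-156.658239°, h=0.000 m
→ into merc (λ₀=-161.5°): φ=51.90710100°, λ−λ₀=4.84176100°
scale k = 1.62090753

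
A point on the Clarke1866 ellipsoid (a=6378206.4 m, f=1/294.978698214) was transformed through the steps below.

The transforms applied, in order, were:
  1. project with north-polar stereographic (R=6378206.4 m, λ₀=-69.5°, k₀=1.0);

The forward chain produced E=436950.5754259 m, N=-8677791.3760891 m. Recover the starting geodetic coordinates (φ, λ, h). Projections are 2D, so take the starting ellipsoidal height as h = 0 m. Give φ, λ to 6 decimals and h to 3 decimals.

start: E=436950.5754, N=-8677791.3761 m
→ stereo⁻¹: φ=21.48003700°, λ=-66.61743500°

φ=21.480037°, λ=-66.617435°, h=0.000 m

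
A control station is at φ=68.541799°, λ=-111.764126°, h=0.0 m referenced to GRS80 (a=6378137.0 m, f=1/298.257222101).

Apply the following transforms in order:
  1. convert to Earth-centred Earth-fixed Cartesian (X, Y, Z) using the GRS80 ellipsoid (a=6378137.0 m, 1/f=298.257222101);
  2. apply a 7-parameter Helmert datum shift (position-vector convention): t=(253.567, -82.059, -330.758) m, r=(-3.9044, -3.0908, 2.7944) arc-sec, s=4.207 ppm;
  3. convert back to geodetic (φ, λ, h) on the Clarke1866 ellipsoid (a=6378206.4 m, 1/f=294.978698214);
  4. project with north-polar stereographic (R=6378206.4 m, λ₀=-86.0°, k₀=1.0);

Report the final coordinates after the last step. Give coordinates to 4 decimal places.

start: φ=68.541799°, λ=-111.764126°, h=0.000 m
→ ECEF (a=6378137.000, f=1/298.257222101): X=-867662.2537, Y=-2173255.6898, Z=5913465.9475
→ Helmert 7p (PV): X=-867471.5058, Y=-2173246.7097, Z=5913188.2037
→ geod (Bowring, a=6378206.400): φ=68.54300372°, λ=-111.75986988°, h=-150.8308 m
→ stereo (R=6378206.4, λ₀=-86.0°): E=-1050394.9525, N=-2176735.7902

E=-1050394.9525 m, N=-2176735.7902 m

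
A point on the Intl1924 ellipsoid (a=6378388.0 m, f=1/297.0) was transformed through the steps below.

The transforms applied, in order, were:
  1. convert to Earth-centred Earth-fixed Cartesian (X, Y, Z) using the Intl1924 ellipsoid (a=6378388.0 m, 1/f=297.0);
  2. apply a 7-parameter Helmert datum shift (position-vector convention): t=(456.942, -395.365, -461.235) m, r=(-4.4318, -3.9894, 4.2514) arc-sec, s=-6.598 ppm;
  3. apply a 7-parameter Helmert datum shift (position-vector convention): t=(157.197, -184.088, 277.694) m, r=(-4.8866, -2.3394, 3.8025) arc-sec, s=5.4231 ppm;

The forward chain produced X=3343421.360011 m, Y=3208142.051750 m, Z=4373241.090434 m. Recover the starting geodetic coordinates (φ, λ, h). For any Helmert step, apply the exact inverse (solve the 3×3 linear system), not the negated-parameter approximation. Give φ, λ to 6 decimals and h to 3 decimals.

φ=43.538798°, λ=43.822381°, h=3350.018 m

start: X=3343421.3600, Y=3208142.0518, Z=4373241.0904 m
→ Helmert⁻¹: X=3343354.7716, Y=3208143.5061, Z=4372977.7659
→ Helmert⁻¹: X=3343070.6037, Y=3208397.1676, Z=4373472.1338
→ geod (Bowring, a=6378388.000): φ=43.53879800°, λ=43.82238100°, h=3350.0180 m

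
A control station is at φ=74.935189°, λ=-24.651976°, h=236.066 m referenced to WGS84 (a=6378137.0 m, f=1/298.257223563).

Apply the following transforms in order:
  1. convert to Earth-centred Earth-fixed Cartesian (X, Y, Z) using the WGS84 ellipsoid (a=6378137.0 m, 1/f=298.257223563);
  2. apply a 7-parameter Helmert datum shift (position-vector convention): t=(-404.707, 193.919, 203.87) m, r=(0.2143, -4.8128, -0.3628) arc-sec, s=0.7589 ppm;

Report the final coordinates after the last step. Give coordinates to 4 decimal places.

X=1510892.8944 m, Y=-693466.5008 m, Z=6137360.4399 m

start: φ=74.935189°, λ=-24.651976°, h=236.066 m
→ ECEF (a=6378137.000, f=1/298.257223563): X=1511440.8726, Y=-693650.8587, Z=6137117.3664
→ Helmert 7p (PV): X=1510892.8944, Y=-693466.5008, Z=6137360.4399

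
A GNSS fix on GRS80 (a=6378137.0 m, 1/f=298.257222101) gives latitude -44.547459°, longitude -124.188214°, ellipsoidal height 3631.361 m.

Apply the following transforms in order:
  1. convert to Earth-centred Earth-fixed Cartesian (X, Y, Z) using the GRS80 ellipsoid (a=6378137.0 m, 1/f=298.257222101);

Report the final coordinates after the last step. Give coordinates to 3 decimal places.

start: φ=-44.547459°, λ=-124.188214°, h=3631.361 m
→ ECEF (a=6378137.000, f=1/298.257222101): X=-2559850.9165, Y=-3768373.4417, Z=-4454195.5700

X=-2559850.916 m, Y=-3768373.442 m, Z=-4454195.570 m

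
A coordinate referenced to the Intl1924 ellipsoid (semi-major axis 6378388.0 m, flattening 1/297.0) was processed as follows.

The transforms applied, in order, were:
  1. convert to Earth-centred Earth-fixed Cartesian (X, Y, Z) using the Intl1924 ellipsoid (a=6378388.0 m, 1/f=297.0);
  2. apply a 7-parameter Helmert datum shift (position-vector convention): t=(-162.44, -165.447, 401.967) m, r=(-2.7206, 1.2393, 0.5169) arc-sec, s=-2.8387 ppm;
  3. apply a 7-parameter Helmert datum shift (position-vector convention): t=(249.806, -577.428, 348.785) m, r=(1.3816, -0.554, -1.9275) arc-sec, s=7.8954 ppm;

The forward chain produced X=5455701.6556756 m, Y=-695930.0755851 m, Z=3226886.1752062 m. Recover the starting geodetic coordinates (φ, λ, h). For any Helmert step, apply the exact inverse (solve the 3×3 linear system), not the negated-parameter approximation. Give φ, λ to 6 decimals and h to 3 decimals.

φ=30.564849°, λ=-7.261676°, h=3222.926 m

start: X=5455701.6557, Y=-695930.0756, Z=3226886.1752 m
→ Helmert⁻¹: X=5455423.9402, Y=-695274.5661, Z=3226501.9201
→ Helmert⁻¹: X=5455580.7414, Y=-695167.3162, Z=3226132.7207
→ geod (Bowring, a=6378388.000): φ=30.56484900°, λ=-7.26167600°, h=3222.9260 m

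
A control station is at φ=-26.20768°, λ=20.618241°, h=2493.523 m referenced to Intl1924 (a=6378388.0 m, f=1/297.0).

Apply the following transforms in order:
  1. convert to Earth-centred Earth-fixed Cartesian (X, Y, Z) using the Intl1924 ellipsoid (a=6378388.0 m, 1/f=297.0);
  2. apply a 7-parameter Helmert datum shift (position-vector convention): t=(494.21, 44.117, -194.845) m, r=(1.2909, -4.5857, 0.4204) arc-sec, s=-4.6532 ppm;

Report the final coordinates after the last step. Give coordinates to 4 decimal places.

start: φ=-26.207680°, λ=20.618241°, h=2493.523 m
→ ECEF (a=6378388.000, f=1/297.0): X=5361740.7801, Y=2017294.2590, Z=-2800863.1523
→ Helmert 7p (PV): X=5362268.1981, Y=2017357.4462, Z=-2800913.1370

X=5362268.1981 m, Y=2017357.4462 m, Z=-2800913.1370 m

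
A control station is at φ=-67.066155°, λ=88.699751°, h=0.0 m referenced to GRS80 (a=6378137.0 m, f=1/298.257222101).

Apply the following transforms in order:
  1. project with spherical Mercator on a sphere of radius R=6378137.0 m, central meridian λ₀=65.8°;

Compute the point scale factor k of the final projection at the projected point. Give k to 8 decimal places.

2.56628698

start: φ=-67.066155°, λ=88.699751°, h=0.000 m
→ into merc (λ₀=65.8°): φ=-67.06615500°, λ−λ₀=22.89975100°
scale k = 2.56628698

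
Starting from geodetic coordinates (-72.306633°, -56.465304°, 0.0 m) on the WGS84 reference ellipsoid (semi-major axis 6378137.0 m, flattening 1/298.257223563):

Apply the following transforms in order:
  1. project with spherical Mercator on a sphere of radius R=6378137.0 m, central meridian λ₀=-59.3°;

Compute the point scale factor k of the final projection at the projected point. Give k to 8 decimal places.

start: φ=-72.306633°, λ=-56.465304°, h=0.000 m
→ into merc (λ₀=-59.3°): φ=-72.30663300°, λ−λ₀=2.83469600°
scale k = 3.29030956

3.29030956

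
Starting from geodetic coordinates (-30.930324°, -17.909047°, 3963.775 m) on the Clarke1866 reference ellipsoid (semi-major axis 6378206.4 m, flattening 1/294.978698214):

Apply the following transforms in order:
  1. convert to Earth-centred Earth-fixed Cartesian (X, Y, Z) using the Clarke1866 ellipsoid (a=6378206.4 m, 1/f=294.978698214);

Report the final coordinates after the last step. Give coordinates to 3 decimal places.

start: φ=-30.930324°, λ=-17.909047°, h=3963.775 m
→ ECEF (a=6378206.400, f=1/294.978698214): X=5213975.8044, Y=-1684977.5192, Z=-3261130.7020

X=5213975.804 m, Y=-1684977.519 m, Z=-3261130.702 m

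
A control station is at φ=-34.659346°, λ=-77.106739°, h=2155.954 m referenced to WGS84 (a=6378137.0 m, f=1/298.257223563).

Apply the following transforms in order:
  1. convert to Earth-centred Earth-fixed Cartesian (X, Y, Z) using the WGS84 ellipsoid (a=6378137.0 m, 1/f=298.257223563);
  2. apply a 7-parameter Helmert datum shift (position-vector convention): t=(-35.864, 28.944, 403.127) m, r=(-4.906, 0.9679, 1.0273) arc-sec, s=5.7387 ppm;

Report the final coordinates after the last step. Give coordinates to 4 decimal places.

X=1172285.0334 m, Y=-5121403.3588 m, Z=-3607573.1932 m

start: φ=-34.659346°, λ=-77.106739°, h=2155.954 m
→ ECEF (a=6378137.000, f=1/298.257223563): X=1172305.5940, Y=-5121322.9334, Z=-3608071.9246
→ Helmert 7p (PV): X=1172285.0334, Y=-5121403.3588, Z=-3607573.1932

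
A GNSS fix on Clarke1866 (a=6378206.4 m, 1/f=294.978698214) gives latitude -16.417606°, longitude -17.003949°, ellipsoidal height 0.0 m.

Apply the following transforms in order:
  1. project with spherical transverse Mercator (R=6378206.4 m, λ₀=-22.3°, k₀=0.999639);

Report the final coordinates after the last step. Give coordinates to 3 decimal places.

E=565995.327 m, N=-1834367.978 m

start: φ=-16.417606°, λ=-17.003949°, h=0.000 m
→ tm (R=6378206.4, λ₀=-22.3°): E=565995.3273, N=-1834367.9784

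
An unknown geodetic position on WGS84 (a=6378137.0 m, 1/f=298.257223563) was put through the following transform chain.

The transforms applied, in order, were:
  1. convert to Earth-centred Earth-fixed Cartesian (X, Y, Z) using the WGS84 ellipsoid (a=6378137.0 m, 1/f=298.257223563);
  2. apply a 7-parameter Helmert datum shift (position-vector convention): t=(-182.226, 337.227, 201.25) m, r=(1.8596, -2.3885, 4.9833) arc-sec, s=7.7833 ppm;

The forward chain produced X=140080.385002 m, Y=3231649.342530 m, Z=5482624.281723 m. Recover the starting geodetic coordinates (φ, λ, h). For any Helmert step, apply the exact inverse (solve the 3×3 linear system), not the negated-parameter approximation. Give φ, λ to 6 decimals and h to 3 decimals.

φ=59.629050°, λ=87.512034°, h=3073.576 m

start: X=140080.3850, Y=3231649.3425, Z=5482624.2817 m
→ Helmert⁻¹: X=140403.0718, Y=3231333.0000, Z=5482349.6025
→ geod (Bowring, a=6378137.000): φ=59.62905000°, λ=87.51203400°, h=3073.5760 m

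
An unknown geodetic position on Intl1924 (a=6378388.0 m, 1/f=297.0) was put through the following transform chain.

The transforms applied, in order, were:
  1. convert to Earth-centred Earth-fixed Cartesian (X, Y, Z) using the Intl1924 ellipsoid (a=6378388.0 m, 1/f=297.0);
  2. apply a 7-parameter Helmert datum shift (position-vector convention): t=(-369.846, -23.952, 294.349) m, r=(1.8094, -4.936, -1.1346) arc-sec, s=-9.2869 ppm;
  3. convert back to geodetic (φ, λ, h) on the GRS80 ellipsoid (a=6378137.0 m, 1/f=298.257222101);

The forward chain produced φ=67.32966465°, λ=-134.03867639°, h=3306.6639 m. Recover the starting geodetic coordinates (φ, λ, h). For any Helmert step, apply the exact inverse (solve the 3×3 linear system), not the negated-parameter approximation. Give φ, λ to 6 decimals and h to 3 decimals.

start: φ=67.329665°, λ=-134.038676°, h=3306.664 m
→ ECEF (a=6378137.000, f=1/298.257222101): X=-1714659.3720, Y=-1773184.8282, Z=5865732.5366
→ Helmert⁻¹: X=-1714155.3282, Y=-1773135.3186, Z=5865549.2346
→ geod (Bowring, a=6378388.000): φ=67.33280700°, λ=-134.03105800°, h=2815.5330 m

φ=67.332807°, λ=-134.031058°, h=2815.533 m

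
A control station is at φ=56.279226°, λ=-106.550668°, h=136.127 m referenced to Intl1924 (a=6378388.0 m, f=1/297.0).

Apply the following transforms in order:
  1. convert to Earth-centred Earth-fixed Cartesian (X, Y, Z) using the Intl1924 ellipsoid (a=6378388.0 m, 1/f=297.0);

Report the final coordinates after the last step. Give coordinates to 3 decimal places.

X=-1011057.727 m, Y=-3402222.496 m, Z=5281987.375 m

start: φ=56.279226°, λ=-106.550668°, h=136.127 m
→ ECEF (a=6378388.000, f=1/297.0): X=-1011057.7272, Y=-3402222.4960, Z=5281987.3748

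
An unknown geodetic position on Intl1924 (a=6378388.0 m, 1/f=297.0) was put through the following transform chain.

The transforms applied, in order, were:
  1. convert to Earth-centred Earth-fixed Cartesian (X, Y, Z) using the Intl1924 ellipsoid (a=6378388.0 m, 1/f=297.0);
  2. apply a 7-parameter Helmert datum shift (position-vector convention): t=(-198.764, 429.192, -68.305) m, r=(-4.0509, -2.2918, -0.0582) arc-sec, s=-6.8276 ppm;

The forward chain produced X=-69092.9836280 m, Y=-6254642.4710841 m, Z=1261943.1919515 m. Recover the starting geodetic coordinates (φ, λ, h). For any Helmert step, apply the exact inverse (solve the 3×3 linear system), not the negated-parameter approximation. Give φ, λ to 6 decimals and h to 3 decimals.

φ=11.480067°, λ=-90.630891°, h=3983.643 m

start: X=-69092.9836, Y=-6254642.4711, Z=1261943.1920 m
→ Helmert⁻¹: X=-68878.9042, Y=-6255139.1728, Z=1261898.0322
→ geod (Bowring, a=6378388.000): φ=11.48006700°, λ=-90.63089100°, h=3983.6430 m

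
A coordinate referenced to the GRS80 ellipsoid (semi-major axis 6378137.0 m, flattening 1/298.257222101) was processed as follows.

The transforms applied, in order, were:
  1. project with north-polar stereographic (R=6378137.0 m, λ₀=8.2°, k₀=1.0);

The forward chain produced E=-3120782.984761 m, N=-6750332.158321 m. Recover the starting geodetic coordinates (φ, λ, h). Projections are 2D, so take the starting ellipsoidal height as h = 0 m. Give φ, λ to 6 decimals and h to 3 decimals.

φ=29.516227°, λ=-16.611831°, h=0.000 m

start: E=-3120782.9848, N=-6750332.1583 m
→ stereo⁻¹: φ=29.51622700°, λ=-16.61183100°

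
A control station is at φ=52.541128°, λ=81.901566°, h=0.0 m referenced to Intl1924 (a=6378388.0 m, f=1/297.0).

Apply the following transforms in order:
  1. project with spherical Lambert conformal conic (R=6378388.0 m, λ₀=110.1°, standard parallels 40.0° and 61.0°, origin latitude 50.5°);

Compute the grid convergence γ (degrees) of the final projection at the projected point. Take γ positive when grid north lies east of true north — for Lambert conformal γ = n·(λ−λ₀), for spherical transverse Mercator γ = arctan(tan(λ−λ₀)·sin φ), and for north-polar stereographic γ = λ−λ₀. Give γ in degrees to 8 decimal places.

-21.88369066

start: φ=52.541128°, λ=81.901566°, h=0.000 m
→ into lcc (λ₀=110.1°): φ=52.54112800°, λ−λ₀=-28.19843400°
convergence γ = -21.88369066°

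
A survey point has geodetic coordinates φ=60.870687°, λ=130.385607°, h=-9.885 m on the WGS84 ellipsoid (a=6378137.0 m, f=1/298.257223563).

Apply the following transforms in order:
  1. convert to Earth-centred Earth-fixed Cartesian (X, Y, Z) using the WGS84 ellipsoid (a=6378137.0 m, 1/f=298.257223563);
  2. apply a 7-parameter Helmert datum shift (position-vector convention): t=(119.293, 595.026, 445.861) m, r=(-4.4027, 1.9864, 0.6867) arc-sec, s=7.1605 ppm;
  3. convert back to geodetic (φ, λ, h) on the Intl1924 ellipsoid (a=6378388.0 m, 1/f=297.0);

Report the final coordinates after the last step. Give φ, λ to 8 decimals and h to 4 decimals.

φ=60.86981271°, λ=130.37486863°, h=426.6464 m

start: φ=60.870687°, λ=130.385607°, h=-9.885 m
→ ECEF (a=6378137.000, f=1/298.257223563): X=-2016820.1868, Y=2370962.1641, Z=5548334.0904
→ Helmert 7p (PV): X=-2016669.7960, Y=2371685.8823, Z=5548788.4948
→ geod (Bowring, a=6378388.000): φ=60.86981271°, λ=130.37486863°, h=426.6464 m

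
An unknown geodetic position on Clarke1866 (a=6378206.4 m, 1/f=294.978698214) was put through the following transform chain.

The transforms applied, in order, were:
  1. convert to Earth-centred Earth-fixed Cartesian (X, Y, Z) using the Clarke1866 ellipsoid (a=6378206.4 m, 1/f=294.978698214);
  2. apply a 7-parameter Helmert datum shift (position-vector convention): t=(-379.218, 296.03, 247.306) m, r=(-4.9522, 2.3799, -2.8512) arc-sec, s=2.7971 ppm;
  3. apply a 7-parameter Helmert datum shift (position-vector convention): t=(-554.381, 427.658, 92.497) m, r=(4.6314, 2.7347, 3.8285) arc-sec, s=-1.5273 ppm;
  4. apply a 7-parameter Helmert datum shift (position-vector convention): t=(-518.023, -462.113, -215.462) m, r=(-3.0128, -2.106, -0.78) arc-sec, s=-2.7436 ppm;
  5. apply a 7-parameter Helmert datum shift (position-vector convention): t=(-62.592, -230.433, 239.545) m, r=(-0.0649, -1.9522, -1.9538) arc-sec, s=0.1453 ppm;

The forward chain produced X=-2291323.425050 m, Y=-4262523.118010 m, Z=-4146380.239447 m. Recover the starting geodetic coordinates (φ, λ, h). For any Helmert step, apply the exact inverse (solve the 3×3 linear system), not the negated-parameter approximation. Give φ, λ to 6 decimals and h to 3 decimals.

start: X=-2291323.4251, Y=-4262523.1180, Z=-4146380.2394 m
→ Helmert⁻¹: X=-2291259.3719, Y=-4262312.4645, Z=-4146598.8374
→ Helmert⁻¹: X=-2290773.8534, Y=-4261810.1422, Z=-4146433.6122
→ Helmert⁻¹: X=-2290247.1084, Y=-4262294.9038, Z=-4146467.1026
→ Helmert⁻¹: X=-2289754.7182, Y=-4262511.1012, Z=-4146831.5676
→ geod (Bowring, a=6378206.400): φ=-40.78992200°, λ=-118.24400100°, h=3432.4710 m

φ=-40.789922°, λ=-118.244001°, h=3432.471 m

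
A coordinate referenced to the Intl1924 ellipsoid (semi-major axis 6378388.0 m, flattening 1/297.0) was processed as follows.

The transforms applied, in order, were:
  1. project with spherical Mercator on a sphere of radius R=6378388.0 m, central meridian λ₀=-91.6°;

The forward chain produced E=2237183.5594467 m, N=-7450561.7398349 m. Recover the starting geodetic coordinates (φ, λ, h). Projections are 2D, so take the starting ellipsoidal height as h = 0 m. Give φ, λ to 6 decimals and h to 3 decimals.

φ=-55.452915°, λ=-71.503829°, h=0.000 m

start: E=2237183.5594, N=-7450561.7398 m
→ merc⁻¹: φ=-55.45291500°, λ=-71.50382900°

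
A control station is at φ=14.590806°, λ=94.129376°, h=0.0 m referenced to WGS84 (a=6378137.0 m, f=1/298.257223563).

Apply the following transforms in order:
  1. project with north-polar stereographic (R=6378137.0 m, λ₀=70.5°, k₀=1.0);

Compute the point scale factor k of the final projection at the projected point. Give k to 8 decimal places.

start: φ=14.590806°, λ=94.129376°, h=0.000 m
→ into stereo (λ₀=70.5°): φ=14.59080600°, λ−λ₀=23.62937600°
scale k = 1.59755373

1.59755373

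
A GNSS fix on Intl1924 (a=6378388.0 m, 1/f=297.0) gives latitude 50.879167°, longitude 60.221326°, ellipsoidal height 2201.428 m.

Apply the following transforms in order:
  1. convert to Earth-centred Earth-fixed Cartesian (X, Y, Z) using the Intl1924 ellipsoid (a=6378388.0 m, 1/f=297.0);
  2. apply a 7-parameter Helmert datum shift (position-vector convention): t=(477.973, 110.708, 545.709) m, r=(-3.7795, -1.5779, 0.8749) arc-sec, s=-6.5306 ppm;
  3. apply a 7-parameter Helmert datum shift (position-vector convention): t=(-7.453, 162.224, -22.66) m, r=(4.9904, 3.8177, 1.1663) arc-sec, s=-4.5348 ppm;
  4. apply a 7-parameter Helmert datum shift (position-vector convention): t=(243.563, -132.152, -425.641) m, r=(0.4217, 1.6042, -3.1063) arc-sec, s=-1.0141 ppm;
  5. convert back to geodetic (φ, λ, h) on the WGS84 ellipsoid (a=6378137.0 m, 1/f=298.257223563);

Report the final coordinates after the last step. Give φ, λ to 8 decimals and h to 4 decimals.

start: φ=50.879167°, λ=60.221326°, h=2201.428 m
→ ECEF (a=6378388.000, f=1/297.0): X=2003514.9850, Y=3501355.6752, Z=4926877.6320
→ Helmert 7p (PV): X=2003927.3328, Y=3501542.2926, Z=4927342.3353
→ Helmert 7p (PV): X=2003982.1918, Y=3501580.7565, Z=4927344.9573
→ Helmert 7p (PV): X=2004314.7773, Y=3501404.8003, Z=4926905.8926
→ geod (Bowring, a=6378137.000): φ=50.87545633°, λ=60.21181410°, h=2697.0116 m

φ=50.87545633°, λ=60.21181410°, h=2697.0116 m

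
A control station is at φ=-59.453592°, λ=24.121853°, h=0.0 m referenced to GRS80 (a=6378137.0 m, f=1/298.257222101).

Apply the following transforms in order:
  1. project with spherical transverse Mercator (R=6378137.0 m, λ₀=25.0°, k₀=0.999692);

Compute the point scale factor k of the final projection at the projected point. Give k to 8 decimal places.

0.99972233

start: φ=-59.453592°, λ=24.121853°, h=0.000 m
→ into tm (λ₀=25.0°): φ=-59.45359200°, λ−λ₀=-0.87814700°
scale k = 0.99972233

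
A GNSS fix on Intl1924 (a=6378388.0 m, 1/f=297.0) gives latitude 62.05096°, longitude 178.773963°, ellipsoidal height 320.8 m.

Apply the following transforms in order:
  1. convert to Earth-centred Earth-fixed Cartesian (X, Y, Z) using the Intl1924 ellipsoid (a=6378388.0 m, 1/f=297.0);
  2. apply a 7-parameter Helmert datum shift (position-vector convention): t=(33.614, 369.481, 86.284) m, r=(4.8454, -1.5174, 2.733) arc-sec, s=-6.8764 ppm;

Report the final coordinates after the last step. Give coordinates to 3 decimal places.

X=-2996785.841 m, Y=64333.929 m, Z=5611613.068 m

start: φ=62.050960°, λ=178.773963°, h=320.800 m
→ ECEF (a=6378388.000, f=1/297.0): X=-2996797.9307, Y=64136.4176, Z=5611585.9110
→ Helmert 7p (PV): X=-2996785.8410, Y=64333.9286, Z=5611613.0681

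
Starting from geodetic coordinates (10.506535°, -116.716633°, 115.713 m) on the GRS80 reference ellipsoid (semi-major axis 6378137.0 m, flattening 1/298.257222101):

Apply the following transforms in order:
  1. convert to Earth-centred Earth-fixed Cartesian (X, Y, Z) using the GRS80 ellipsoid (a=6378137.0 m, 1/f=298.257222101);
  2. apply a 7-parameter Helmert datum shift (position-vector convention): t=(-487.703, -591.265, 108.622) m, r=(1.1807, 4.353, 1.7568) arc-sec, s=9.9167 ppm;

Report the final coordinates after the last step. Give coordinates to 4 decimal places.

start: φ=10.506535°, λ=-116.716633°, h=115.713 m
→ ECEF (a=6378137.000, f=1/298.257222101): X=-2819761.4399, Y=-5602419.2849, Z=1155402.3072
→ Helmert 7p (PV): X=-2820205.0044, Y=-5603096.7380, Z=1155549.8259

X=-2820205.0044 m, Y=-5603096.7380 m, Z=1155549.8259 m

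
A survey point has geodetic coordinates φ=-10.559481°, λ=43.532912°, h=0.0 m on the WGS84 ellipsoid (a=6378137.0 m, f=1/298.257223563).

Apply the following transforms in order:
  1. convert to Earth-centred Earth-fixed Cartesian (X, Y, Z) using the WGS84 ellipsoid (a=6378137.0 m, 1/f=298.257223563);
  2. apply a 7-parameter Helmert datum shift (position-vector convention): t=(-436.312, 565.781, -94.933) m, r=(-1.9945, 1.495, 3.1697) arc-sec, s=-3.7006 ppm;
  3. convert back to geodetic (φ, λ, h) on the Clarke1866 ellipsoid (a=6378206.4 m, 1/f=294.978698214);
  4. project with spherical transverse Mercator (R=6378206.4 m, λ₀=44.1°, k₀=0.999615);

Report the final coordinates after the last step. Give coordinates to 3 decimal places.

E=-61231.821 m, N=-1175333.901 m

start: φ=-10.559481°, λ=43.532912°, h=0.000 m
→ ECEF (a=6378137.000, f=1/298.257223563): X=4546218.6585, Y=4319166.2786, Z=-1161138.9554
→ Helmert 7p (PV): X=4545690.7339, Y=4319774.7105, Z=-1161304.3067
→ geod (Bowring, a=6378206.400): φ=-10.56166295°, λ=43.54026458°, h=4.6416 m
→ tm (R=6378206.4, λ₀=44.1°): E=-61231.8205, N=-1175333.9014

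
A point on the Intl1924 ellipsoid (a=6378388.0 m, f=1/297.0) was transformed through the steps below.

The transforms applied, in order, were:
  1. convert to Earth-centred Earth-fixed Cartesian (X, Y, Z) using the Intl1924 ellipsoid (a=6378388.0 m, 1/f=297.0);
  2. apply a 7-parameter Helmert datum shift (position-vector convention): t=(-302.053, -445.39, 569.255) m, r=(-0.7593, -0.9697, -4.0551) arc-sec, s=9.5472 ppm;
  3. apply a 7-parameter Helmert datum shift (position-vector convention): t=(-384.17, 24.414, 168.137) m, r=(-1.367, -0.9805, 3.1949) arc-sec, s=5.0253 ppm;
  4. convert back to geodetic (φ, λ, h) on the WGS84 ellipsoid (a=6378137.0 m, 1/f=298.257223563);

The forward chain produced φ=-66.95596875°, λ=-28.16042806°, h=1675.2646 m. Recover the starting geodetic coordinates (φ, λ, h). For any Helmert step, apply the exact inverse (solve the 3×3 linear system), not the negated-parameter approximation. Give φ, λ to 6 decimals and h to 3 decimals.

start: φ=-66.955969°, λ=-28.160428°, h=1675.265 m
→ ECEF (a=6378137.000, f=1/298.257223563): X=2207962.1174, Y=-1181936.2416, Z=-5848034.5342
→ Helmert⁻¹: X=2208289.0823, Y=-1181950.1625, Z=-5848191.6129
→ Helmert⁻¹: X=2208565.7799, Y=-1181428.5426, Z=-5848719.7612
→ geod (Bowring, a=6378388.000): φ=-66.95655000°, λ=-28.14367200°, h=2246.7200 m

φ=-66.956550°, λ=-28.143672°, h=2246.720 m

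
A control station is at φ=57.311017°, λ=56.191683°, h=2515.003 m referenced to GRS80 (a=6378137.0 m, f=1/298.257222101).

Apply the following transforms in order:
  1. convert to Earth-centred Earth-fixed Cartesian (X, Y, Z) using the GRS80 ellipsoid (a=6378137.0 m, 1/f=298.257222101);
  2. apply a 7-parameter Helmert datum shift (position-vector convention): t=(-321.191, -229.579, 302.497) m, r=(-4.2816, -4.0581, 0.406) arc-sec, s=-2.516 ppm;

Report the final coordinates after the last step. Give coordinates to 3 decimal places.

start: φ=57.311017°, λ=56.191683°, h=2515.003 m
→ ECEF (a=6378137.000, f=1/298.257222101): X=1922000.2468, Y=2870148.3440, Z=5346801.7730
→ Helmert 7p (PV): X=1921563.3767, Y=2870026.3143, Z=5347069.0534

X=1921563.377 m, Y=2870026.314 m, Z=5347069.053 m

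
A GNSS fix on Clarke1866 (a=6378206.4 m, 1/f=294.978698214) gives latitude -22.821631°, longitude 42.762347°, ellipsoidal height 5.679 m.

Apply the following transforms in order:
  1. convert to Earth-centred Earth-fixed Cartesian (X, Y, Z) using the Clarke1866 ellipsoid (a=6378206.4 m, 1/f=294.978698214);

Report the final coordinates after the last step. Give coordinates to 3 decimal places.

X=4318351.486 m, Y=3993569.168 m, Z=-2458383.399 m

start: φ=-22.821631°, λ=42.762347°, h=5.679 m
→ ECEF (a=6378206.400, f=1/294.978698214): X=4318351.4861, Y=3993569.1681, Z=-2458383.3990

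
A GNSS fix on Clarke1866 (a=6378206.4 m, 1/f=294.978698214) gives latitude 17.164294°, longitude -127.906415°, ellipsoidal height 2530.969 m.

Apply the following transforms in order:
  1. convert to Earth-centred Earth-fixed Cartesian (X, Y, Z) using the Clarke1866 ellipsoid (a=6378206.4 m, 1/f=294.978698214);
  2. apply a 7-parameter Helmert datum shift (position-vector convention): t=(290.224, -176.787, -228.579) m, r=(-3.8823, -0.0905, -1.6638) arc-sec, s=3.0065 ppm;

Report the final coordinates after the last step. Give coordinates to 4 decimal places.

X=-3746426.8253 m, Y=-4811818.8913 m, Z=1870713.1552 m

start: φ=17.164294°, λ=-127.906415°, h=2530.969 m
→ ECEF (a=6378206.400, f=1/294.978698214): X=-3746666.1513, Y=-4811693.0730, Z=1870847.1878
→ Helmert 7p (PV): X=-3746426.8253, Y=-4811818.8913, Z=1870713.1552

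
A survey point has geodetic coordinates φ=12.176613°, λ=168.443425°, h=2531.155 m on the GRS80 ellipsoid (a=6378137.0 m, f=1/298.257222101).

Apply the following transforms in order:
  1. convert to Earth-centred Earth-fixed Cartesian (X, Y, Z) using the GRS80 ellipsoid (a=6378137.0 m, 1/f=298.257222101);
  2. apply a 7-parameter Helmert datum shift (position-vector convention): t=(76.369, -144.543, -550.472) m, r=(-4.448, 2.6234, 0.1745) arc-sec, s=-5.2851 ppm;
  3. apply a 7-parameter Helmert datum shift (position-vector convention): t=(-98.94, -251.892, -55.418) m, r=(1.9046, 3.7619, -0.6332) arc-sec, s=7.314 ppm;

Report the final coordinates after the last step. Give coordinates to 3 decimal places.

start: φ=12.176613°, λ=168.443425°, h=2531.155 m
→ ECEF (a=6378137.000, f=1/298.257222101): X=-6111583.3847, Y=1249701.4507, Z=1337040.6440
→ Helmert 7p (PV): X=-6111458.7674, Y=1249573.9650, Z=1336533.8869
→ Helmert 7p (PV): X=-6111574.1944, Y=1249337.6324, Z=1336611.2456

X=-6111574.194 m, Y=1249337.632 m, Z=1336611.246 m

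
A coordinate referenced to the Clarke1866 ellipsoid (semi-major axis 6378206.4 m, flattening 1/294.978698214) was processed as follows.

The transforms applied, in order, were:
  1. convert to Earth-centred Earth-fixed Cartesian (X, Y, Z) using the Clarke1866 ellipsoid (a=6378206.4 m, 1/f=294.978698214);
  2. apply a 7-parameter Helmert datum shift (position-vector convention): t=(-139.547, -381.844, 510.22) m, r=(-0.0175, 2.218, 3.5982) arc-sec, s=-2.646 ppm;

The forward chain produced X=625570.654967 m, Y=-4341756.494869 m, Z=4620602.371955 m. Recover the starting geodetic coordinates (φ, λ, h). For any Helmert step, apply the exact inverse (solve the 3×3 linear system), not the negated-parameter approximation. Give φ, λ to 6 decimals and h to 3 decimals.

φ=46.681645°, λ=-81.800239°, h=3791.008 m

start: X=625570.6550, Y=-4341756.4949, Z=4620602.3720 m
→ Helmert⁻¹: X=625586.4430, Y=-4341397.4432, Z=4620110.7355
→ geod (Bowring, a=6378206.400): φ=46.68164500°, λ=-81.80023900°, h=3791.0080 m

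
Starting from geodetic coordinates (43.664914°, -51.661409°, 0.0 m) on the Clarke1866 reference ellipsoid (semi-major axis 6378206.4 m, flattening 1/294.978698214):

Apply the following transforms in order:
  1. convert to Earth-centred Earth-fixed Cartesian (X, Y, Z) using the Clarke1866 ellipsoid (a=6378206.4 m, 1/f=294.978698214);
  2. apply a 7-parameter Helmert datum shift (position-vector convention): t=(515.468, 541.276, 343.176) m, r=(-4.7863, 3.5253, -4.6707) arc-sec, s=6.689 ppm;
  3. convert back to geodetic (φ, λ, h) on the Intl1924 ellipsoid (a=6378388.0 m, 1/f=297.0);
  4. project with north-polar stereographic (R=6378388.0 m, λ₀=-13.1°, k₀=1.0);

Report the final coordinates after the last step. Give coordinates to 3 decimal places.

start: φ=43.664914°, λ=-51.661409°, h=0.000 m
→ ECEF (a=6378206.400, f=1/294.978698214): X=2866684.6765, Y=-3624830.1212, Z=4381032.2130
→ Helmert 7p (PV): X=2867212.1152, Y=-3624276.3449, Z=4381439.8119
→ geod (Bowring, a=6378388.000): φ=43.66691612°, λ=-51.65202090°, h=-47.4009 m
→ stereo (R=6378388.0, λ₀=-13.1°): E=-3402026.3797, N=-4268971.7594

E=-3402026.380 m, N=-4268971.759 m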